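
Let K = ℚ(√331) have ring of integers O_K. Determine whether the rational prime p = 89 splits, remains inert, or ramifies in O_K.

split — (89) = 𝔭₁𝔭₂ with 𝔭₁ ≠ 𝔭₂

Since 331 ≢ 1 mod 4, the ring of integers is ℤ[√331] with discriminant 4·331 = 1324.
disc(K) = 1324 is not divisible by 89; 89 is unramified.
(331/89) = 64^44 mod 89 = 1, giving Legendre symbol 1.
Legendre symbol 1 ⇒ 89 is split.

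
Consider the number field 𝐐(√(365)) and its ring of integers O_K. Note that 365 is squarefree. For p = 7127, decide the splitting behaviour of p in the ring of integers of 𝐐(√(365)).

365 mod 4 = 1, hence disc K = 365 and O_K = ℤ[(1+√365)/2].
7127 ∤ 365, so 7127 is unramified.
Legendre symbol by Euler's criterion: (365/7127) ≡ 365^3563 ≡ 7126 (mod 7127), i.e. (365/7127) = -1.
(365/7127) = -1, so 7127 is inert.

inert — (7127) stays prime in O_K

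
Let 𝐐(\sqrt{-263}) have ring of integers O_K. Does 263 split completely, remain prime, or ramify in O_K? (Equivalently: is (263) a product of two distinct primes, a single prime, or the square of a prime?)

ramifies in O_K

Since -263 ≡ 1 mod 4, the ring of integers is ℤ[(1+√-263)/2] with discriminant -263.
disc(K) = -263 = 263·(-1), so p = 263 is ramified.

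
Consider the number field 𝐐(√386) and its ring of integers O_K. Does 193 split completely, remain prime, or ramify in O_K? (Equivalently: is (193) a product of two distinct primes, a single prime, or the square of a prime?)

ramified — (193) = 𝔭²

386 mod 4 = 2, hence disc K = 4·386 = 1544 and O_K = ℤ[√386].
Ramification test: 193 | 1544. The prime 193 ramifies in K.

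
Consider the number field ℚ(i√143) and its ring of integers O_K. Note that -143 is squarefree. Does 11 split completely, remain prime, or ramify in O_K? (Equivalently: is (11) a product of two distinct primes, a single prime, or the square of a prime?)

ramifies in O_K

Since -143 ≡ 1 mod 4, the ring of integers is ℤ[(1+√-143)/2] with discriminant -143.
Ramification test: 11 | -143. The prime 11 ramifies in K.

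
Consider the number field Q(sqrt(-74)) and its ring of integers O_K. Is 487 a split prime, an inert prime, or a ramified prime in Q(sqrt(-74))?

-74 mod 4 = 2, hence disc K = 4·(-74) = -296 and O_K = ℤ[√-74].
Since gcd(487, -296) = 1 the prime 487 does not ramify.
(-74/487) = 413^243 mod 487 = 1, giving Legendre symbol 1.
Legendre symbol 1 ⇒ 487 is split.

split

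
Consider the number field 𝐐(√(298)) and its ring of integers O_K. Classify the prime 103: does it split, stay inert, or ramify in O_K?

p splits

Since 298 ≢ 1 mod 4, the ring of integers is ℤ[√298] with discriminant 4·298 = 1192.
103 ∤ 1192, so 103 is unramified.
Legendre symbol by Euler's criterion: (298/103) ≡ 298^51 ≡ 1 (mod 103), i.e. (298/103) = 1.
(298/103) = 1, so 103 splits.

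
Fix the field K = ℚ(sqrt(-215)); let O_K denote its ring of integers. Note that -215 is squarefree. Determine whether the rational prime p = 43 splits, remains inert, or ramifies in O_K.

ramified

d = -215 ≡ 1 (mod 4), so O_K = ℤ[(1+√-215)/2] and disc(K) = d = -215.
Ramification test: 43 | -215. The prime 43 ramifies in K.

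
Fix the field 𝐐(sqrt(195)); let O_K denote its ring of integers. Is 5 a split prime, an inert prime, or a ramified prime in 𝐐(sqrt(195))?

ramifies in O_K

Since 195 ≢ 1 mod 4, the ring of integers is ℤ[√195] with discriminant 4·195 = 780.
5 divides disc(K) = 780, so 5 ramifies.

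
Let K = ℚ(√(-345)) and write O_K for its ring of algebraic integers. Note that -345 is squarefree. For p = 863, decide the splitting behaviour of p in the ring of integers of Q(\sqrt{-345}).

inert — (863) stays prime in O_K

Since -345 ≢ 1 mod 4, the ring of integers is ℤ[√-345] with discriminant 4·(-345) = -1380.
Since gcd(863, -1380) = 1 the prime 863 does not ramify.
(-345/863) = 518^431 mod 863 = 862, giving Legendre symbol -1.
Legendre symbol -1 ⇒ 863 is inert.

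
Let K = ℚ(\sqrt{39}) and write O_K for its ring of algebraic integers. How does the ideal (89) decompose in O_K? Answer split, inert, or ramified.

d = 39 ≡ 3 (mod 4), so O_K = ℤ[√39] and disc(K) = 4d = 156.
disc(K) = 156 is not divisible by 89; 89 is unramified.
(39/89) = 39^44 mod 89 = 1, giving Legendre symbol 1.
Legendre symbol 1 ⇒ 89 is split.

split — (89) = 𝔭₁𝔭₂ with 𝔭₁ ≠ 𝔭₂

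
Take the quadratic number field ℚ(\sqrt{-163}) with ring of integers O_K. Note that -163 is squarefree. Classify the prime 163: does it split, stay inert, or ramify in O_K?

Since -163 ≡ 1 mod 4, the ring of integers is ℤ[(1+√-163)/2] with discriminant -163.
Ramification test: 163 | -163. The prime 163 ramifies in K.

ramified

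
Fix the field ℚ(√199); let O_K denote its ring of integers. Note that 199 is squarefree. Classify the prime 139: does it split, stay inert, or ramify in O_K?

remains prime (inert)

199 mod 4 = 3, hence disc K = 4·199 = 796 and O_K = ℤ[√199].
disc(K) = 796 is not divisible by 139; 139 is unramified.
Compute (199/139) via Euler: 60^((139-1)/2) mod 139 = 138, so (199/139) = -1.
Legendre symbol -1 ⇒ 139 is inert.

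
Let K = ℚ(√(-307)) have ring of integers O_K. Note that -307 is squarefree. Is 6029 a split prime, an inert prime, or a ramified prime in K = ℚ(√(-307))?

d = -307 ≡ 1 (mod 4), so O_K = ℤ[(1+√-307)/2] and disc(K) = d = -307.
Since gcd(6029, -307) = 1 the prime 6029 does not ramify.
Legendre symbol by Euler's criterion: (-307/6029) ≡ (-307)^3014 ≡ 1 (mod 6029), i.e. (-307/6029) = 1.
Legendre symbol 1 ⇒ 6029 is split.

6029 splits in O_K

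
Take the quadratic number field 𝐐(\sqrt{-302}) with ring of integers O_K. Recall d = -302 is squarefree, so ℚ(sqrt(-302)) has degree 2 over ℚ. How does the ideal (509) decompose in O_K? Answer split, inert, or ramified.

Since -302 ≢ 1 mod 4, the ring of integers is ℤ[√-302] with discriminant 4·(-302) = -1208.
509 ∤ -1208, so 509 is unramified.
Legendre symbol by Euler's criterion: (-302/509) ≡ (-302)^254 ≡ 1 (mod 509), i.e. (-302/509) = 1.
Legendre symbol 1 ⇒ 509 is split.

p splits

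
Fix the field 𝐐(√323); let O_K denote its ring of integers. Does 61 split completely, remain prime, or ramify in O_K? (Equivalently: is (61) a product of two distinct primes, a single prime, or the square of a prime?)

d = 323 ≡ 3 (mod 4), so O_K = ℤ[√323] and disc(K) = 4d = 1292.
61 ∤ 1292, so 61 is unramified.
(323/61) = 18^30 mod 61 = 60, giving Legendre symbol -1.
(323/61) = -1, so 61 is inert.

inert — (61) stays prime in O_K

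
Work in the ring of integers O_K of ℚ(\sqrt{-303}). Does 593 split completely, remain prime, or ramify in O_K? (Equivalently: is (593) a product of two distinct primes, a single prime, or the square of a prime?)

Since -303 ≡ 1 mod 4, the ring of integers is ℤ[(1+√-303)/2] with discriminant -303.
593 ∤ -303, so 593 is unramified.
Legendre symbol by Euler's criterion: (-303/593) ≡ (-303)^296 ≡ 592 (mod 593), i.e. (-303/593) = -1.
(-303/593) = -1, so 593 is inert.

inert — (593) stays prime in O_K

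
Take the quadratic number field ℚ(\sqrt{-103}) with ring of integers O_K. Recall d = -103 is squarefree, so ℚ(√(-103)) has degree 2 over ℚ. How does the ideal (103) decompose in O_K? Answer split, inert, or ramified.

d = -103 ≡ 1 (mod 4), so O_K = ℤ[(1+√-103)/2] and disc(K) = d = -103.
103 divides disc(K) = -103, so 103 ramifies.

p ramifies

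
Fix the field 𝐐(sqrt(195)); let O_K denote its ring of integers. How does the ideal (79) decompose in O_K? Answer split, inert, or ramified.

d = 195 ≡ 3 (mod 4), so O_K = ℤ[√195] and disc(K) = 4d = 780.
disc(K) = 780 is not divisible by 79; 79 is unramified.
Compute (195/79) via Euler: 37^((79-1)/2) mod 79 = 78, so (195/79) = -1.
Legendre symbol -1 ⇒ 79 is inert.

79 remains inert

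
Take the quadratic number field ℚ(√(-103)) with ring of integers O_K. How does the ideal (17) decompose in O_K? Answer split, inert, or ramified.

Since -103 ≡ 1 mod 4, the ring of integers is ℤ[(1+√-103)/2] with discriminant -103.
Since gcd(17, -103) = 1 the prime 17 does not ramify.
Euler's criterion: (-103)^8 mod 17 = 1. Thus (-103|17) = 1.
(-103/17) = 1, so 17 splits.

p splits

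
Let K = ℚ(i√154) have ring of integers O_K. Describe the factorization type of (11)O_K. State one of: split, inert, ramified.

p ramifies

-154 mod 4 = 2, hence disc K = 4·(-154) = -616 and O_K = ℤ[√-154].
11 divides disc(K) = -616, so 11 ramifies.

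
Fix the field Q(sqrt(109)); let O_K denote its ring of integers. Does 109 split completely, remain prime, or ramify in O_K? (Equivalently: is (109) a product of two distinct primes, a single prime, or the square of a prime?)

p ramifies

109 mod 4 = 1, hence disc K = 109 and O_K = ℤ[(1+√109)/2].
disc(K) = 109 = 109·1, so p = 109 is ramified.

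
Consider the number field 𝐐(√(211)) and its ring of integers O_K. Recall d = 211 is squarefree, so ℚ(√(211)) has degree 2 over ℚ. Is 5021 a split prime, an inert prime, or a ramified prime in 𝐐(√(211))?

211 mod 4 = 3, hence disc K = 4·211 = 844 and O_K = ℤ[√211].
disc(K) = 844 is not divisible by 5021; 5021 is unramified.
Euler's criterion: 211^2510 mod 5021 = 5020. Thus (211|5021) = -1.
d is a non-residue mod p, hence 5021 remains inert in O_K.

remains prime (inert)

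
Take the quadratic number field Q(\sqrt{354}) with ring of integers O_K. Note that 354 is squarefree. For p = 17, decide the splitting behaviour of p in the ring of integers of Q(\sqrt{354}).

d = 354 ≡ 2 (mod 4), so O_K = ℤ[√354] and disc(K) = 4d = 1416.
Since gcd(17, 1416) = 1 the prime 17 does not ramify.
(354/17) = 14^8 mod 17 = 16, giving Legendre symbol -1.
Legendre symbol -1 ⇒ 17 is inert.

p is inert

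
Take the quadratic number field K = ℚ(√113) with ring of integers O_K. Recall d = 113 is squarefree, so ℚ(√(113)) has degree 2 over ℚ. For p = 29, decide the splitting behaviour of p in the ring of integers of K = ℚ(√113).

p is inert

d = 113 ≡ 1 (mod 4), so O_K = ℤ[(1+√113)/2] and disc(K) = d = 113.
Since gcd(29, 113) = 1 the prime 29 does not ramify.
Euler's criterion: 113^14 mod 29 = 28. Thus (113|29) = -1.
Legendre symbol -1 ⇒ 29 is inert.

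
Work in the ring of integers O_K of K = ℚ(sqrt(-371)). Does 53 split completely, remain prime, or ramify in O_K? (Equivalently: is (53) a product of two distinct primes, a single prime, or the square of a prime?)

-371 mod 4 = 1, hence disc K = -371 and O_K = ℤ[(1+√-371)/2].
Ramification test: 53 | -371. The prime 53 ramifies in K.

ramified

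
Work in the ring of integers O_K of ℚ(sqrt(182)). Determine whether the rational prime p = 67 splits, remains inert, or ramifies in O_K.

182 mod 4 = 2, hence disc K = 4·182 = 728 and O_K = ℤ[√182].
disc(K) = 728 is not divisible by 67; 67 is unramified.
Euler's criterion: 182^33 mod 67 = 66. Thus (182|67) = -1.
d is a non-residue mod p, hence 67 remains inert in O_K.

remains prime (inert)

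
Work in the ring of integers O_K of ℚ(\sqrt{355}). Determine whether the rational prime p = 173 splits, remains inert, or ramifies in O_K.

p splits

Since 355 ≢ 1 mod 4, the ring of integers is ℤ[√355] with discriminant 4·355 = 1420.
Since gcd(173, 1420) = 1 the prime 173 does not ramify.
(355/173) = 9^86 mod 173 = 1, giving Legendre symbol 1.
d is a quadratic residue mod p, hence 173 splits in O_K.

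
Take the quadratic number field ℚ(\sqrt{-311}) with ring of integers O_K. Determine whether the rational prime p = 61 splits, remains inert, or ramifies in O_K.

61 remains inert

d = -311 ≡ 1 (mod 4), so O_K = ℤ[(1+√-311)/2] and disc(K) = d = -311.
61 ∤ -311, so 61 is unramified.
(-311/61) = 55^30 mod 61 = 60, giving Legendre symbol -1.
d is a non-residue mod p, hence 61 remains inert in O_K.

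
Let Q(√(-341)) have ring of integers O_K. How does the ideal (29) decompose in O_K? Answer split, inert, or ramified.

-341 mod 4 = 3, hence disc K = 4·(-341) = -1364 and O_K = ℤ[√-341].
disc(K) = -1364 is not divisible by 29; 29 is unramified.
(-341/29) = 7^14 mod 29 = 1, giving Legendre symbol 1.
Legendre symbol 1 ⇒ 29 is split.

split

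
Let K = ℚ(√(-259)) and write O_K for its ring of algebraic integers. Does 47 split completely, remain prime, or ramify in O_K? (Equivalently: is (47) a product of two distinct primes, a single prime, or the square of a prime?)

47 remains inert

Since -259 ≡ 1 mod 4, the ring of integers is ℤ[(1+√-259)/2] with discriminant -259.
disc(K) = -259 is not divisible by 47; 47 is unramified.
Euler's criterion: (-259)^23 mod 47 = 46. Thus (-259|47) = -1.
d is a non-residue mod p, hence 47 remains inert in O_K.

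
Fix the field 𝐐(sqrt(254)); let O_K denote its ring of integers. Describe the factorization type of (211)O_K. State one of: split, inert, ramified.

split — (211) = 𝔭₁𝔭₂ with 𝔭₁ ≠ 𝔭₂

Since 254 ≢ 1 mod 4, the ring of integers is ℤ[√254] with discriminant 4·254 = 1016.
Since gcd(211, 1016) = 1 the prime 211 does not ramify.
Euler's criterion: 254^105 mod 211 = 1. Thus (254|211) = 1.
(254/211) = 1, so 211 splits.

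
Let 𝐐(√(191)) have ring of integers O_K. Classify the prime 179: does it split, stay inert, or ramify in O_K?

191 mod 4 = 3, hence disc K = 4·191 = 764 and O_K = ℤ[√191].
Since gcd(179, 764) = 1 the prime 179 does not ramify.
Compute (191/179) via Euler: 12^((179-1)/2) mod 179 = 1, so (191/179) = 1.
(191/179) = 1, so 179 splits.

split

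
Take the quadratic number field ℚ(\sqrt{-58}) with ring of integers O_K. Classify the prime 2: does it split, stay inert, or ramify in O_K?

2 is ramified

Since -58 ≢ 1 mod 4, the ring of integers is ℤ[√-58] with discriminant 4·(-58) = -232.
Ramification test: 2 | -232. The prime 2 ramifies in K.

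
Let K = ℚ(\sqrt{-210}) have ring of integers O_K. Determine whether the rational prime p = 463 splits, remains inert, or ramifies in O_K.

Since -210 ≢ 1 mod 4, the ring of integers is ℤ[√-210] with discriminant 4·(-210) = -840.
463 ∤ -840, so 463 is unramified.
(-210/463) = 253^231 mod 463 = 1, giving Legendre symbol 1.
d is a quadratic residue mod p, hence 463 splits in O_K.

splits completely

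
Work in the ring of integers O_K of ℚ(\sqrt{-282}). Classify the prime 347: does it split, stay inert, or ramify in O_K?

p is inert

d = -282 ≡ 2 (mod 4), so O_K = ℤ[√-282] and disc(K) = 4d = -1128.
347 ∤ -1128, so 347 is unramified.
Legendre symbol by Euler's criterion: (-282/347) ≡ (-282)^173 ≡ 346 (mod 347), i.e. (-282/347) = -1.
(-282/347) = -1, so 347 is inert.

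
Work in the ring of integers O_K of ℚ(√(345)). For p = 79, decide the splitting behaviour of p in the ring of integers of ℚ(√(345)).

inert — (79) stays prime in O_K

345 mod 4 = 1, hence disc K = 345 and O_K = ℤ[(1+√345)/2].
79 ∤ 345, so 79 is unramified.
Legendre symbol by Euler's criterion: (345/79) ≡ 345^39 ≡ 78 (mod 79), i.e. (345/79) = -1.
Legendre symbol -1 ⇒ 79 is inert.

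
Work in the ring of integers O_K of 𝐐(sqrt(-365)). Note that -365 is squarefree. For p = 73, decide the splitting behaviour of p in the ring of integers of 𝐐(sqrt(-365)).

ramifies in O_K

d = -365 ≡ 3 (mod 4), so O_K = ℤ[√-365] and disc(K) = 4d = -1460.
Ramification test: 73 | -1460. The prime 73 ramifies in K.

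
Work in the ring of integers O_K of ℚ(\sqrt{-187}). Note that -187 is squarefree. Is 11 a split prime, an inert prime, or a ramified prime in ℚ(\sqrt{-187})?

Since -187 ≡ 1 mod 4, the ring of integers is ℤ[(1+√-187)/2] with discriminant -187.
11 divides disc(K) = -187, so 11 ramifies.

ramified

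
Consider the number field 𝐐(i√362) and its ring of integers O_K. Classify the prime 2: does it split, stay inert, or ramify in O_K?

p ramifies

d = -362 ≡ 2 (mod 4), so O_K = ℤ[√-362] and disc(K) = 4d = -1448.
disc(K) = -1448 = 2·(-724), so p = 2 is ramified.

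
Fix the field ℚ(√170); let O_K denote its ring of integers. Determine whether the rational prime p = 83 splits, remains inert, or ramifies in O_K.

split — (83) = 𝔭₁𝔭₂ with 𝔭₁ ≠ 𝔭₂

d = 170 ≡ 2 (mod 4), so O_K = ℤ[√170] and disc(K) = 4d = 680.
disc(K) = 680 is not divisible by 83; 83 is unramified.
Compute (170/83) via Euler: 4^((83-1)/2) mod 83 = 1, so (170/83) = 1.
d is a quadratic residue mod p, hence 83 splits in O_K.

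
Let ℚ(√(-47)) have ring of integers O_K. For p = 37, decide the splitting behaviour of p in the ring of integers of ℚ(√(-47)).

Since -47 ≡ 1 mod 4, the ring of integers is ℤ[(1+√-47)/2] with discriminant -47.
37 ∤ -47, so 37 is unramified.
(-47/37) = 27^18 mod 37 = 1, giving Legendre symbol 1.
d is a quadratic residue mod p, hence 37 splits in O_K.

37 splits in O_K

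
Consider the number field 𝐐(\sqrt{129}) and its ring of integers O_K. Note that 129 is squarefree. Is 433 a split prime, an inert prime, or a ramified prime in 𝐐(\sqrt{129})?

remains prime (inert)

Since 129 ≡ 1 mod 4, the ring of integers is ℤ[(1+√129)/2] with discriminant 129.
disc(K) = 129 is not divisible by 433; 433 is unramified.
(129/433) = 129^216 mod 433 = 432, giving Legendre symbol -1.
Legendre symbol -1 ⇒ 433 is inert.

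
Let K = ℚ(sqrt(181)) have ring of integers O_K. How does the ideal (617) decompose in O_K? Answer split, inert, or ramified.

Since 181 ≡ 1 mod 4, the ring of integers is ℤ[(1+√181)/2] with discriminant 181.
617 ∤ 181, so 617 is unramified.
Euler's criterion: 181^308 mod 617 = 616. Thus (181|617) = -1.
(181/617) = -1, so 617 is inert.

inert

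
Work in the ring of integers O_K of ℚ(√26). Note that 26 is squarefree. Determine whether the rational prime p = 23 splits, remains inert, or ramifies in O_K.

splits completely

26 mod 4 = 2, hence disc K = 4·26 = 104 and O_K = ℤ[√26].
23 ∤ 104, so 23 is unramified.
Compute (26/23) via Euler: 3^((23-1)/2) mod 23 = 1, so (26/23) = 1.
(26/23) = 1, so 23 splits.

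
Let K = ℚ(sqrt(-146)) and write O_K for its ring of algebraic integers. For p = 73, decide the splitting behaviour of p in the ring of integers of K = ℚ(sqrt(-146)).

ramifies in O_K

-146 mod 4 = 2, hence disc K = 4·(-146) = -584 and O_K = ℤ[√-146].
disc(K) = -584 = 73·(-8), so p = 73 is ramified.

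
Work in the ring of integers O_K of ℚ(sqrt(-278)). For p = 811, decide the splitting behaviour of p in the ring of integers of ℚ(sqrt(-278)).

Since -278 ≢ 1 mod 4, the ring of integers is ℤ[√-278] with discriminant 4·(-278) = -1112.
811 ∤ -1112, so 811 is unramified.
Compute (-278/811) via Euler: 533^((811-1)/2) mod 811 = 810, so (-278/811) = -1.
Legendre symbol -1 ⇒ 811 is inert.

inert — (811) stays prime in O_K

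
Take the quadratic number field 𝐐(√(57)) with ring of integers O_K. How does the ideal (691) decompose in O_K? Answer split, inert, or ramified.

57 mod 4 = 1, hence disc K = 57 and O_K = ℤ[(1+√57)/2].
Since gcd(691, 57) = 1 the prime 691 does not ramify.
Legendre symbol by Euler's criterion: (57/691) ≡ 57^345 ≡ 1 (mod 691), i.e. (57/691) = 1.
d is a quadratic residue mod p, hence 691 splits in O_K.

p splits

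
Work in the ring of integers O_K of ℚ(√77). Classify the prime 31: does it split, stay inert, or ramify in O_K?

inert — (31) stays prime in O_K

d = 77 ≡ 1 (mod 4), so O_K = ℤ[(1+√77)/2] and disc(K) = d = 77.
disc(K) = 77 is not divisible by 31; 31 is unramified.
Legendre symbol by Euler's criterion: (77/31) ≡ 77^15 ≡ 30 (mod 31), i.e. (77/31) = -1.
Legendre symbol -1 ⇒ 31 is inert.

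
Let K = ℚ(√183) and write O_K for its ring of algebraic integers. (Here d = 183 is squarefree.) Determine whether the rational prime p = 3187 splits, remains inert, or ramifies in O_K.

183 mod 4 = 3, hence disc K = 4·183 = 732 and O_K = ℤ[√183].
3187 ∤ 732, so 3187 is unramified.
Compute (183/3187) via Euler: 183^((3187-1)/2) mod 3187 = 3186, so (183/3187) = -1.
Legendre symbol -1 ⇒ 3187 is inert.

inert — (3187) stays prime in O_K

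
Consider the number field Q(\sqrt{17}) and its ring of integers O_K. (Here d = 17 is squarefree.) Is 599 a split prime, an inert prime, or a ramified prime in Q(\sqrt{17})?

splits completely

Since 17 ≡ 1 mod 4, the ring of integers is ℤ[(1+√17)/2] with discriminant 17.
Since gcd(599, 17) = 1 the prime 599 does not ramify.
Compute (17/599) via Euler: 17^((599-1)/2) mod 599 = 1, so (17/599) = 1.
d is a quadratic residue mod p, hence 599 splits in O_K.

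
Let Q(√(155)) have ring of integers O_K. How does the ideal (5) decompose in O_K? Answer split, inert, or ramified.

155 mod 4 = 3, hence disc K = 4·155 = 620 and O_K = ℤ[√155].
5 divides disc(K) = 620, so 5 ramifies.

ramifies in O_K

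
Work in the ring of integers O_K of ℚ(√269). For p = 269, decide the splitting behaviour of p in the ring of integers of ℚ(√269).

ramifies in O_K

269 mod 4 = 1, hence disc K = 269 and O_K = ℤ[(1+√269)/2].
269 divides disc(K) = 269, so 269 ramifies.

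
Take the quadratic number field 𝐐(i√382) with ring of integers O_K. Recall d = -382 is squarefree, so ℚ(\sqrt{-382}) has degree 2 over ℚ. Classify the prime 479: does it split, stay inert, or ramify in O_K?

d = -382 ≡ 2 (mod 4), so O_K = ℤ[√-382] and disc(K) = 4d = -1528.
disc(K) = -1528 is not divisible by 479; 479 is unramified.
Compute (-382/479) via Euler: 97^((479-1)/2) mod 479 = 1, so (-382/479) = 1.
d is a quadratic residue mod p, hence 479 splits in O_K.

479 splits in O_K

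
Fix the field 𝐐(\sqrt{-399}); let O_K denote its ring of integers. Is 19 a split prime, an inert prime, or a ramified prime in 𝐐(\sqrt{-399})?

ramified — (19) = 𝔭²

Since -399 ≡ 1 mod 4, the ring of integers is ℤ[(1+√-399)/2] with discriminant -399.
19 divides disc(K) = -399, so 19 ramifies.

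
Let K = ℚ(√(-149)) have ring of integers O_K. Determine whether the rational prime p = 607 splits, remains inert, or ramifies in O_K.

Since -149 ≢ 1 mod 4, the ring of integers is ℤ[√-149] with discriminant 4·(-149) = -596.
Since gcd(607, -596) = 1 the prime 607 does not ramify.
Legendre symbol by Euler's criterion: (-149/607) ≡ (-149)^303 ≡ 1 (mod 607), i.e. (-149/607) = 1.
d is a quadratic residue mod p, hence 607 splits in O_K.

p splits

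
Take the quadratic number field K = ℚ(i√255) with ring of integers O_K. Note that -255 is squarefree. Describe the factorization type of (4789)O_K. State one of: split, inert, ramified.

p is inert

-255 mod 4 = 1, hence disc K = -255 and O_K = ℤ[(1+√-255)/2].
Since gcd(4789, -255) = 1 the prime 4789 does not ramify.
Euler's criterion: (-255)^2394 mod 4789 = 4788. Thus (-255|4789) = -1.
(-255/4789) = -1, so 4789 is inert.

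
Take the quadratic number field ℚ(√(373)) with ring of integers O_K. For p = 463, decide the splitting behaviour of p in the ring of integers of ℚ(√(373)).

splits completely

d = 373 ≡ 1 (mod 4), so O_K = ℤ[(1+√373)/2] and disc(K) = d = 373.
463 ∤ 373, so 463 is unramified.
(373/463) = 373^231 mod 463 = 1, giving Legendre symbol 1.
(373/463) = 1, so 463 splits.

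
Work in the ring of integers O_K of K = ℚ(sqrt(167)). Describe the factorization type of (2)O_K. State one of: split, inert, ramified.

167 mod 4 = 3, hence disc K = 4·167 = 668 and O_K = ℤ[√167].
disc(K) = 668 = 2·334, so p = 2 is ramified.

ramified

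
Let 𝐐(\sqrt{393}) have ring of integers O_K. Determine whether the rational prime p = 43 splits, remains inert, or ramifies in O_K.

split — (43) = 𝔭₁𝔭₂ with 𝔭₁ ≠ 𝔭₂

d = 393 ≡ 1 (mod 4), so O_K = ℤ[(1+√393)/2] and disc(K) = d = 393.
disc(K) = 393 is not divisible by 43; 43 is unramified.
(393/43) = 6^21 mod 43 = 1, giving Legendre symbol 1.
(393/43) = 1, so 43 splits.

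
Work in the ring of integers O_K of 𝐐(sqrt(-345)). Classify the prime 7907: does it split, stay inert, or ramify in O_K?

remains prime (inert)

d = -345 ≡ 3 (mod 4), so O_K = ℤ[√-345] and disc(K) = 4d = -1380.
7907 ∤ -1380, so 7907 is unramified.
Euler's criterion: (-345)^3953 mod 7907 = 7906. Thus (-345|7907) = -1.
Legendre symbol -1 ⇒ 7907 is inert.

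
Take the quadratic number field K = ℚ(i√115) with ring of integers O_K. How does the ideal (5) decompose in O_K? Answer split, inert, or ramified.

p ramifies

Since -115 ≡ 1 mod 4, the ring of integers is ℤ[(1+√-115)/2] with discriminant -115.
Ramification test: 5 | -115. The prime 5 ramifies in K.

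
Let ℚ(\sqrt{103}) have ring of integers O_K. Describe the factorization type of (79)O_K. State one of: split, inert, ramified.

p is inert

d = 103 ≡ 3 (mod 4), so O_K = ℤ[√103] and disc(K) = 4d = 412.
disc(K) = 412 is not divisible by 79; 79 is unramified.
Compute (103/79) via Euler: 24^((79-1)/2) mod 79 = 78, so (103/79) = -1.
(103/79) = -1, so 79 is inert.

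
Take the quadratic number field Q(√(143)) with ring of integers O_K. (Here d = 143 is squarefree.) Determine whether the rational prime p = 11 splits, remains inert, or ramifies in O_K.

ramified

d = 143 ≡ 3 (mod 4), so O_K = ℤ[√143] and disc(K) = 4d = 572.
disc(K) = 572 = 11·52, so p = 11 is ramified.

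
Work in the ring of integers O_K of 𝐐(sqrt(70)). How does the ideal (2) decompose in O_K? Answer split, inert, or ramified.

ramifies in O_K

70 mod 4 = 2, hence disc K = 4·70 = 280 and O_K = ℤ[√70].
disc(K) = 280 = 2·140, so p = 2 is ramified.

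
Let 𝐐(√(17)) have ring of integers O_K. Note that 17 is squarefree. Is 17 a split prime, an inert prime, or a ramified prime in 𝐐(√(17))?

p ramifies

d = 17 ≡ 1 (mod 4), so O_K = ℤ[(1+√17)/2] and disc(K) = d = 17.
disc(K) = 17 = 17·1, so p = 17 is ramified.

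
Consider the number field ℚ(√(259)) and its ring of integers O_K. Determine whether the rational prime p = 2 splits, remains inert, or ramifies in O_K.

2 is ramified

259 mod 4 = 3, hence disc K = 4·259 = 1036 and O_K = ℤ[√259].
Ramification test: 2 | 1036. The prime 2 ramifies in K.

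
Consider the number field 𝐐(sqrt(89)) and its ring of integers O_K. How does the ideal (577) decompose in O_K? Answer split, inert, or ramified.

Since 89 ≡ 1 mod 4, the ring of integers is ℤ[(1+√89)/2] with discriminant 89.
Since gcd(577, 89) = 1 the prime 577 does not ramify.
Legendre symbol by Euler's criterion: (89/577) ≡ 89^288 ≡ 576 (mod 577), i.e. (89/577) = -1.
d is a non-residue mod p, hence 577 remains inert in O_K.

inert — (577) stays prime in O_K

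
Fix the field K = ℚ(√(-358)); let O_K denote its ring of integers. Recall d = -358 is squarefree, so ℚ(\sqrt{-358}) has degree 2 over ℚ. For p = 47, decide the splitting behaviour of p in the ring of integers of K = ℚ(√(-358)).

splits completely

-358 mod 4 = 2, hence disc K = 4·(-358) = -1432 and O_K = ℤ[√-358].
Since gcd(47, -1432) = 1 the prime 47 does not ramify.
Compute (-358/47) via Euler: 18^((47-1)/2) mod 47 = 1, so (-358/47) = 1.
d is a quadratic residue mod p, hence 47 splits in O_K.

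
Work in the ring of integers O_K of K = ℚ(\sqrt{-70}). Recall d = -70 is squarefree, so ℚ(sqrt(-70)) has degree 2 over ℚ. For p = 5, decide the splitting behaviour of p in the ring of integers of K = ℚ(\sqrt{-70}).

d = -70 ≡ 2 (mod 4), so O_K = ℤ[√-70] and disc(K) = 4d = -280.
5 divides disc(K) = -280, so 5 ramifies.

ramified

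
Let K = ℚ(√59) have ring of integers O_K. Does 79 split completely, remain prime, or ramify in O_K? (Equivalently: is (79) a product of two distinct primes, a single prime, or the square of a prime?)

Since 59 ≢ 1 mod 4, the ring of integers is ℤ[√59] with discriminant 4·59 = 236.
Since gcd(79, 236) = 1 the prime 79 does not ramify.
Legendre symbol by Euler's criterion: (59/79) ≡ 59^39 ≡ 78 (mod 79), i.e. (59/79) = -1.
Legendre symbol -1 ⇒ 79 is inert.

p is inert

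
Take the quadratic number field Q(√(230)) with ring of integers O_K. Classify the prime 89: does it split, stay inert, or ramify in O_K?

inert

Since 230 ≢ 1 mod 4, the ring of integers is ℤ[√230] with discriminant 4·230 = 920.
89 ∤ 920, so 89 is unramified.
Compute (230/89) via Euler: 52^((89-1)/2) mod 89 = 88, so (230/89) = -1.
Legendre symbol -1 ⇒ 89 is inert.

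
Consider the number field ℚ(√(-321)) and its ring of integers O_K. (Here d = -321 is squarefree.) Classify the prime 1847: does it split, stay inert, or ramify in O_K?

Since -321 ≢ 1 mod 4, the ring of integers is ℤ[√-321] with discriminant 4·(-321) = -1284.
1847 ∤ -1284, so 1847 is unramified.
(-321/1847) = 1526^923 mod 1847 = 1846, giving Legendre symbol -1.
(-321/1847) = -1, so 1847 is inert.

inert — (1847) stays prime in O_K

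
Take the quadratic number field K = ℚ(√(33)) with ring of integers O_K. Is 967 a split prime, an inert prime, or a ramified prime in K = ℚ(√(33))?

remains prime (inert)

Since 33 ≡ 1 mod 4, the ring of integers is ℤ[(1+√33)/2] with discriminant 33.
967 ∤ 33, so 967 is unramified.
Legendre symbol by Euler's criterion: (33/967) ≡ 33^483 ≡ 966 (mod 967), i.e. (33/967) = -1.
(33/967) = -1, so 967 is inert.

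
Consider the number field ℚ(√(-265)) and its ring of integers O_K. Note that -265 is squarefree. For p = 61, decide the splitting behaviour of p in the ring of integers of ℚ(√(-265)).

p is inert

Since -265 ≢ 1 mod 4, the ring of integers is ℤ[√-265] with discriminant 4·(-265) = -1060.
disc(K) = -1060 is not divisible by 61; 61 is unramified.
Compute (-265/61) via Euler: 40^((61-1)/2) mod 61 = 60, so (-265/61) = -1.
d is a non-residue mod p, hence 61 remains inert in O_K.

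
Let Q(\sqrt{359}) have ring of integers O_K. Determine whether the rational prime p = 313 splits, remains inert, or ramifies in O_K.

inert — (313) stays prime in O_K

359 mod 4 = 3, hence disc K = 4·359 = 1436 and O_K = ℤ[√359].
313 ∤ 1436, so 313 is unramified.
Euler's criterion: 359^156 mod 313 = 312. Thus (359|313) = -1.
Legendre symbol -1 ⇒ 313 is inert.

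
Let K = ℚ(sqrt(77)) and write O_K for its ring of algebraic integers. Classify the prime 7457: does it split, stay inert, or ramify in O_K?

inert — (7457) stays prime in O_K

d = 77 ≡ 1 (mod 4), so O_K = ℤ[(1+√77)/2] and disc(K) = d = 77.
7457 ∤ 77, so 7457 is unramified.
(77/7457) = 77^3728 mod 7457 = 7456, giving Legendre symbol -1.
(77/7457) = -1, so 7457 is inert.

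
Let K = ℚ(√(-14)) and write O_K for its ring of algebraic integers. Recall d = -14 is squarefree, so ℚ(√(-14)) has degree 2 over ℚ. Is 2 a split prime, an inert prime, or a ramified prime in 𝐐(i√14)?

ramified — (2) = 𝔭²

d = -14 ≡ 2 (mod 4), so O_K = ℤ[√-14] and disc(K) = 4d = -56.
2 divides disc(K) = -56, so 2 ramifies.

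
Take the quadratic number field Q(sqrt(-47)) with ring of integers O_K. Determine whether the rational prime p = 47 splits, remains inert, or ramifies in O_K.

47 is ramified

d = -47 ≡ 1 (mod 4), so O_K = ℤ[(1+√-47)/2] and disc(K) = d = -47.
Ramification test: 47 | -47. The prime 47 ramifies in K.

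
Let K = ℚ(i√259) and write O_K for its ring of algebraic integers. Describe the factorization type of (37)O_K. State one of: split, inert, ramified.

p ramifies

d = -259 ≡ 1 (mod 4), so O_K = ℤ[(1+√-259)/2] and disc(K) = d = -259.
disc(K) = -259 = 37·(-7), so p = 37 is ramified.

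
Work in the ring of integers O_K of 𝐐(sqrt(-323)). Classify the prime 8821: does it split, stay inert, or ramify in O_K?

d = -323 ≡ 1 (mod 4), so O_K = ℤ[(1+√-323)/2] and disc(K) = d = -323.
8821 ∤ -323, so 8821 is unramified.
Compute (-323/8821) via Euler: 8498^((8821-1)/2) mod 8821 = 1, so (-323/8821) = 1.
d is a quadratic residue mod p, hence 8821 splits in O_K.

split — (8821) = 𝔭₁𝔭₂ with 𝔭₁ ≠ 𝔭₂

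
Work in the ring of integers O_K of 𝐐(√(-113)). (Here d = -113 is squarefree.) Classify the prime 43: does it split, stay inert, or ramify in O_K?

d = -113 ≡ 3 (mod 4), so O_K = ℤ[√-113] and disc(K) = 4d = -452.
disc(K) = -452 is not divisible by 43; 43 is unramified.
(-113/43) = 16^21 mod 43 = 1, giving Legendre symbol 1.
d is a quadratic residue mod p, hence 43 splits in O_K.

split — (43) = 𝔭₁𝔭₂ with 𝔭₁ ≠ 𝔭₂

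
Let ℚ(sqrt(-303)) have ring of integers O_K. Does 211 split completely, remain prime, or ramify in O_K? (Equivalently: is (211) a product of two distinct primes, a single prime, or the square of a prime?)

211 splits in O_K

-303 mod 4 = 1, hence disc K = -303 and O_K = ℤ[(1+√-303)/2].
disc(K) = -303 is not divisible by 211; 211 is unramified.
Euler's criterion: (-303)^105 mod 211 = 1. Thus (-303|211) = 1.
(-303/211) = 1, so 211 splits.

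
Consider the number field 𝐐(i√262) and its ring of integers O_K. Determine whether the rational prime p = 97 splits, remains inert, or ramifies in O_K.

d = -262 ≡ 2 (mod 4), so O_K = ℤ[√-262] and disc(K) = 4d = -1048.
97 ∤ -1048, so 97 is unramified.
Legendre symbol by Euler's criterion: (-262/97) ≡ (-262)^48 ≡ 96 (mod 97), i.e. (-262/97) = -1.
Legendre symbol -1 ⇒ 97 is inert.

p is inert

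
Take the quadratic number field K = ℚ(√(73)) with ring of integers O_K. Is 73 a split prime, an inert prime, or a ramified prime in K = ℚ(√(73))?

ramified — (73) = 𝔭²

d = 73 ≡ 1 (mod 4), so O_K = ℤ[(1+√73)/2] and disc(K) = d = 73.
Ramification test: 73 | 73. The prime 73 ramifies in K.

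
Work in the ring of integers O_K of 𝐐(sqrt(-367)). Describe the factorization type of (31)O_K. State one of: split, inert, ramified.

split — (31) = 𝔭₁𝔭₂ with 𝔭₁ ≠ 𝔭₂

-367 mod 4 = 1, hence disc K = -367 and O_K = ℤ[(1+√-367)/2].
Since gcd(31, -367) = 1 the prime 31 does not ramify.
(-367/31) = 5^15 mod 31 = 1, giving Legendre symbol 1.
(-367/31) = 1, so 31 splits.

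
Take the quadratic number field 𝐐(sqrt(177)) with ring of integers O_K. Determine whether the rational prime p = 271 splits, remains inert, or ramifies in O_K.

p splits

177 mod 4 = 1, hence disc K = 177 and O_K = ℤ[(1+√177)/2].
Since gcd(271, 177) = 1 the prime 271 does not ramify.
Compute (177/271) via Euler: 177^((271-1)/2) mod 271 = 1, so (177/271) = 1.
Legendre symbol 1 ⇒ 271 is split.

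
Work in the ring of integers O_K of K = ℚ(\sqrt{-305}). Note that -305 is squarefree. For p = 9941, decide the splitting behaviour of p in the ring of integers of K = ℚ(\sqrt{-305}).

Since -305 ≢ 1 mod 4, the ring of integers is ℤ[√-305] with discriminant 4·(-305) = -1220.
disc(K) = -1220 is not divisible by 9941; 9941 is unramified.
Legendre symbol by Euler's criterion: (-305/9941) ≡ (-305)^4970 ≡ 9940 (mod 9941), i.e. (-305/9941) = -1.
d is a non-residue mod p, hence 9941 remains inert in O_K.

p is inert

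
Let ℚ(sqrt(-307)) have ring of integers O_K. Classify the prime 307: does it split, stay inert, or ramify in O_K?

ramified

d = -307 ≡ 1 (mod 4), so O_K = ℤ[(1+√-307)/2] and disc(K) = d = -307.
307 divides disc(K) = -307, so 307 ramifies.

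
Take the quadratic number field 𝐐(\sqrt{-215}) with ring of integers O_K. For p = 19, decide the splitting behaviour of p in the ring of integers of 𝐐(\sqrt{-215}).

Since -215 ≡ 1 mod 4, the ring of integers is ℤ[(1+√-215)/2] with discriminant -215.
19 ∤ -215, so 19 is unramified.
Legendre symbol by Euler's criterion: (-215/19) ≡ (-215)^9 ≡ 18 (mod 19), i.e. (-215/19) = -1.
(-215/19) = -1, so 19 is inert.

inert — (19) stays prime in O_K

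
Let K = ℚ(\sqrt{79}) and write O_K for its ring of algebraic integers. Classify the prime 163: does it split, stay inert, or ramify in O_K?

79 mod 4 = 3, hence disc K = 4·79 = 316 and O_K = ℤ[√79].
Since gcd(163, 316) = 1 the prime 163 does not ramify.
Euler's criterion: 79^81 mod 163 = 162. Thus (79|163) = -1.
(79/163) = -1, so 163 is inert.

p is inert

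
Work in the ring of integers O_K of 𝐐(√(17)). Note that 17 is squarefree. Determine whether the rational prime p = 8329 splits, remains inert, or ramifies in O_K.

8329 splits in O_K

d = 17 ≡ 1 (mod 4), so O_K = ℤ[(1+√17)/2] and disc(K) = d = 17.
disc(K) = 17 is not divisible by 8329; 8329 is unramified.
Compute (17/8329) via Euler: 17^((8329-1)/2) mod 8329 = 1, so (17/8329) = 1.
d is a quadratic residue mod p, hence 8329 splits in O_K.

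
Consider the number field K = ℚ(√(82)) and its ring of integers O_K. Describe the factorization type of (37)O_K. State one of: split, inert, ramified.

82 mod 4 = 2, hence disc K = 4·82 = 328 and O_K = ℤ[√82].
37 ∤ 328, so 37 is unramified.
(82/37) = 8^18 mod 37 = 36, giving Legendre symbol -1.
Legendre symbol -1 ⇒ 37 is inert.

37 remains inert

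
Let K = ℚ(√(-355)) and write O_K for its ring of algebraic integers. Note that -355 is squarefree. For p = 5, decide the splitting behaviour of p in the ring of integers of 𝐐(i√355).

5 is ramified

d = -355 ≡ 1 (mod 4), so O_K = ℤ[(1+√-355)/2] and disc(K) = d = -355.
5 divides disc(K) = -355, so 5 ramifies.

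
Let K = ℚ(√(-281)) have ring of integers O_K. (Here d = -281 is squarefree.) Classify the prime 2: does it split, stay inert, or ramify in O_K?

ramifies in O_K

d = -281 ≡ 3 (mod 4), so O_K = ℤ[√-281] and disc(K) = 4d = -1124.
2 divides disc(K) = -1124, so 2 ramifies.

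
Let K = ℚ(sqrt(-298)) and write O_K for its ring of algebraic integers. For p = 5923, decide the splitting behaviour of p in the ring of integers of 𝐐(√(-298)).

-298 mod 4 = 2, hence disc K = 4·(-298) = -1192 and O_K = ℤ[√-298].
Since gcd(5923, -1192) = 1 the prime 5923 does not ramify.
Euler's criterion: (-298)^2961 mod 5923 = 1. Thus (-298|5923) = 1.
(-298/5923) = 1, so 5923 splits.

split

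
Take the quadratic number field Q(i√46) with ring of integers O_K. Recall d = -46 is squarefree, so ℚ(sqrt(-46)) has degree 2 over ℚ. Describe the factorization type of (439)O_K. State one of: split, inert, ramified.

split

-46 mod 4 = 2, hence disc K = 4·(-46) = -184 and O_K = ℤ[√-46].
439 ∤ -184, so 439 is unramified.
Compute (-46/439) via Euler: 393^((439-1)/2) mod 439 = 1, so (-46/439) = 1.
Legendre symbol 1 ⇒ 439 is split.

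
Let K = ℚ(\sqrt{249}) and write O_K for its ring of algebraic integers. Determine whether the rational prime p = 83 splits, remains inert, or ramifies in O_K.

ramified — (83) = 𝔭²

Since 249 ≡ 1 mod 4, the ring of integers is ℤ[(1+√249)/2] with discriminant 249.
disc(K) = 249 = 83·3, so p = 83 is ramified.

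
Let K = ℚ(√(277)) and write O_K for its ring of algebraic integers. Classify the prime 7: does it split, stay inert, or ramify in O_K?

Since 277 ≡ 1 mod 4, the ring of integers is ℤ[(1+√277)/2] with discriminant 277.
disc(K) = 277 is not divisible by 7; 7 is unramified.
Legendre symbol by Euler's criterion: (277/7) ≡ 277^3 ≡ 1 (mod 7), i.e. (277/7) = 1.
(277/7) = 1, so 7 splits.

splits completely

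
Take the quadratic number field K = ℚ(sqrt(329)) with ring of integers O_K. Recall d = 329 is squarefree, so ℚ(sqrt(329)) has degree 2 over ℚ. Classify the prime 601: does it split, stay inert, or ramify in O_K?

Since 329 ≡ 1 mod 4, the ring of integers is ℤ[(1+√329)/2] with discriminant 329.
disc(K) = 329 is not divisible by 601; 601 is unramified.
Compute (329/601) via Euler: 329^((601-1)/2) mod 601 = 600, so (329/601) = -1.
Legendre symbol -1 ⇒ 601 is inert.

inert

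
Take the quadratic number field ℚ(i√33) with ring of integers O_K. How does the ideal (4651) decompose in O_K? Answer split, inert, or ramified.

Since -33 ≢ 1 mod 4, the ring of integers is ℤ[√-33] with discriminant 4·(-33) = -132.
4651 ∤ -132, so 4651 is unramified.
Legendre symbol by Euler's criterion: (-33/4651) ≡ (-33)^2325 ≡ 4650 (mod 4651), i.e. (-33/4651) = -1.
(-33/4651) = -1, so 4651 is inert.

p is inert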